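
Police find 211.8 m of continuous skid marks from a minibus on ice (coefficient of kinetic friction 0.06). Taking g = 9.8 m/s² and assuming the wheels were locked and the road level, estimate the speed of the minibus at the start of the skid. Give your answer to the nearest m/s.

Deceleration a = μg = 0.06 × 9.8 = 0.588 m/s².
v = √(2a·d) = √(2 × 0.588 × 211.8) = √249.077 = 15.7822 m/s.

Initial speed ≈ 16 m/s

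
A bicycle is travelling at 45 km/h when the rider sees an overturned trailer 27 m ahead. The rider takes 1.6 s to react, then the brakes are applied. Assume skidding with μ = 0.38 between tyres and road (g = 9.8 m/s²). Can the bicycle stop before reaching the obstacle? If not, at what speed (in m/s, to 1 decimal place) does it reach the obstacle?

45 km/h ÷ 3.6 = 12.5000 m/s.
a = μg = 0.38 × 9.8 = 3.724 m/s².
Reaction distance = 12.5000 × 1.6 = 20.000 m.
Braking distance needed to stop: v²/(2a) = 156.250 / 7.448 = 20.979 m, so total needed = 20.000 + 20.979 = 40.979 m > 27 m — it cannot stop.
Distance remaining when braking begins: 27 − 20.000 = 7.000 m.
v² = v₀² − 2a·d = 156.250 − 2 × 3.724 × 7.000 = 104.114 m²/s².
v = √104.114 = 10.204 m/s.

No — it strikes the obstacle at 10.2 m/s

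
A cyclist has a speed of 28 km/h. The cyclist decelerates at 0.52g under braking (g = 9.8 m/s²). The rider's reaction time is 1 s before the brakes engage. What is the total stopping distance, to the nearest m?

Total stopping distance ≈ 14 m

28 km/h ÷ 3.6 = 7.7778 m/s.
a = 0.52 × 9.8 = 5.096 m/s².
Reaction distance = v·t_r = 7.7778 × 1 = 7.778 m.
Braking distance = v²/(2a) = 7.7778² / (2 × 5.096) = 60.494 / 10.192 = 5.935 m.
Total = 7.778 + 5.935 = 13.713 m.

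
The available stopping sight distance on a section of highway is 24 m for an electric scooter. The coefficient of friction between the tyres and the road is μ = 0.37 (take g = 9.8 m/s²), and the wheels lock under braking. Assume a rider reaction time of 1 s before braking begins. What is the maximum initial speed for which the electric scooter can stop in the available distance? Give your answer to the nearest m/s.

Maximum speed ≈ 10 m/s

a = μg = 0.37 × 9.8 = 3.626 m/s².
Stopping distance: v·t_r + v²/(2a) = 24 with t_r = 1 s and a = 3.626 m/s².
So v² + 7.252 v − 174.05 = 0.
Positive root: v = −a·t_r + √((a·t_r)² + 2a·d) = −3.626 + √(13.148 + 174.05) = 10.0560 m/s.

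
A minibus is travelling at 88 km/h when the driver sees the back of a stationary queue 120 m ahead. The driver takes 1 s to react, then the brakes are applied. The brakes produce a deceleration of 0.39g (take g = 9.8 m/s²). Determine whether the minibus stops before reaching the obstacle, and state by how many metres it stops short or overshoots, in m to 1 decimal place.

Yes — it stops 17.4 m short of the obstacle

88 km/h ÷ 3.6 = 24.4444 m/s.
a = 0.39 × 9.8 = 3.822 m/s².
Reaction distance = 24.4444 × 1 = 24.444 m.
Braking distance = v²/(2a) = 597.529 / 7.644 = 78.170 m.
Total stopping distance = 24.444 + 78.170 = 102.614 m, vs 120 m available — it stops with 120 − 102.614 = 17.386 m to spare.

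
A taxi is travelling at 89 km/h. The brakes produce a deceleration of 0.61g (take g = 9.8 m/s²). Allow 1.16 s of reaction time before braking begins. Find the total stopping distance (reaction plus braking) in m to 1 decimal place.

Total stopping distance ≈ 79.8 m

89 km/h ÷ 3.6 = 24.7222 m/s.
a = 0.61 × 9.8 = 5.978 m/s².
Reaction distance = v·t_r = 24.7222 × 1.16 = 28.678 m.
Braking distance = v²/(2a) = 24.7222² / (2 × 5.978) = 611.187 / 11.956 = 51.120 m.
Total = 28.678 + 51.120 = 79.798 m.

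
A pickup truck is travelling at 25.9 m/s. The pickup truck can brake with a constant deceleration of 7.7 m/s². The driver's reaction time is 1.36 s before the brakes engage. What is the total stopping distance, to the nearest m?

Total stopping distance ≈ 79 m

Reaction distance = v·t_r = 25.9000 × 1.36 = 35.224 m.
Braking distance = v²/(2a) = 25.9000² / (2 × 7.700) = 670.810 / 15.400 = 43.559 m.
Total = 35.224 + 43.559 = 78.783 m.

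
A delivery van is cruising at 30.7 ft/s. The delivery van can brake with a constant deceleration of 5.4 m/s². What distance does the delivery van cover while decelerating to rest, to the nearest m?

30.7 ft/s × 0.3048 = 9.3574 m/s.
Braking distance = v²/(2a) = 9.3574² / (2 × 5.400) = 87.561 / 10.800 = 8.107 m.

Braking distance ≈ 8 m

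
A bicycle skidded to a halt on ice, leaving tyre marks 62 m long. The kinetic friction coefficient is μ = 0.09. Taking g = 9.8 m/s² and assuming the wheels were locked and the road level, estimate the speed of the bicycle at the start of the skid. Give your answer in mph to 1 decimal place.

Deceleration a = μg = 0.09 × 9.8 = 0.882 m/s².
v = √(2a·d) = √(2 × 0.882 × 62) = √109.368 = 10.4579 m/s.
= 10.4579 ÷ 0.44704 = 23.394 mph.

Initial speed ≈ 23.4 mph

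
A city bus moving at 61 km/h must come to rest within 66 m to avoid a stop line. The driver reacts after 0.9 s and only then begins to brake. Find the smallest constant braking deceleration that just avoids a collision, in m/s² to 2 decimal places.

61 km/h ÷ 3.6 = 16.9444 m/s.
Distance covered during reaction = 16.9444 × 0.9 = 15.250 m.
Distance available for braking: 66 − 15.250 = 50.750 m.
v² = 2a·d ⇒ a = v²/(2d) = 16.9444² / (2 × 50.750) = 287.113 / 101.500 = 2.8287 m/s².

Required deceleration ≈ 2.83 m/s²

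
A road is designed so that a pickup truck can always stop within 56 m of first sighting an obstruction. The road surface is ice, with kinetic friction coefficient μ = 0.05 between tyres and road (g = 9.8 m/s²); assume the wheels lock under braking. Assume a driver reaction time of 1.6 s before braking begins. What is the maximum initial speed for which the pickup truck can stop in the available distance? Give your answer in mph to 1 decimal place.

Maximum speed ≈ 14.9 mph

a = μg = 0.05 × 9.8 = 0.490 m/s².
Stopping distance: v·t_r + v²/(2a) = 56 with t_r = 1.6 s and a = 0.490 m/s².
So v² + 1.568 v − 54.88 = 0.
Positive root: v = −a·t_r + √((a·t_r)² + 2a·d) = −0.784 + √(0.615 + 54.88) = 6.6655 m/s.
6.6655 m/s ÷ 0.44704 = 14.910 mph.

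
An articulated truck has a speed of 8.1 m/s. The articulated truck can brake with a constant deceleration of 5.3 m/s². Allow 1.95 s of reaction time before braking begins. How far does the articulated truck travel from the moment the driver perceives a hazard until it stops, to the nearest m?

Total stopping distance ≈ 22 m

Reaction distance = v·t_r = 8.1000 × 1.95 = 15.795 m.
Braking distance = v²/(2a) = 8.1000² / (2 × 5.300) = 65.610 / 10.600 = 6.190 m.
Total = 15.795 + 6.190 = 21.985 m.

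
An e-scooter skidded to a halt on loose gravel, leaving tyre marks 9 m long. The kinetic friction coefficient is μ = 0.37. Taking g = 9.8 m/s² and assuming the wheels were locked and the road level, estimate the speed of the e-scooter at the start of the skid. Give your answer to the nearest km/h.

Deceleration a = μg = 0.37 × 9.8 = 3.626 m/s².
v = √(2a·d) = √(2 × 3.626 × 9) = √65.268 = 8.0789 m/s.
= 8.0789 × 3.6 = 29.084 km/h.

Initial speed ≈ 29 km/h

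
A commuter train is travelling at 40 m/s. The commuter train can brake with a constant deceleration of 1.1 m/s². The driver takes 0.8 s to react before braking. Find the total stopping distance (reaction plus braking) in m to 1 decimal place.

Reaction distance = v·t_r = 40.0000 × 0.8 = 32.000 m.
Braking distance = v²/(2a) = 40.0000² / (2 × 1.100) = 1600.000 / 2.200 = 727.273 m.
Total = 32.000 + 727.273 = 759.273 m.

Total stopping distance ≈ 759.3 m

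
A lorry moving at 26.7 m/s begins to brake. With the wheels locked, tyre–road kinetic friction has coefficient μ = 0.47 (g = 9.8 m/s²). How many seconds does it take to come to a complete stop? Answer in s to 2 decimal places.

a = μg = 0.47 × 9.8 = 4.606 m/s².
Braking time = v/a = 26.7000 / 4.606 = 5.797 s.

Braking time ≈ 5.80 s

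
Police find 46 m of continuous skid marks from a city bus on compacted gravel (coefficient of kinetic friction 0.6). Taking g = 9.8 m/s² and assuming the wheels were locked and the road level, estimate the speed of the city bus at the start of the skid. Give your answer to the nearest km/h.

Initial speed ≈ 84 km/h

Deceleration a = μg = 0.6 × 9.8 = 5.880 m/s².
v = √(2a·d) = √(2 × 5.880 × 46) = √540.960 = 23.2585 m/s.
= 23.2585 × 3.6 = 83.731 km/h.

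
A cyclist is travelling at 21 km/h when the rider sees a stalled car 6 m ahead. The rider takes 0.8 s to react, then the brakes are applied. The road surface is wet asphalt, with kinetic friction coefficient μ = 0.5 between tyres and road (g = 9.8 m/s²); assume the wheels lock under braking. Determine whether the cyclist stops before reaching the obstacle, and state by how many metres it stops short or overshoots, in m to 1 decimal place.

No — it overshoots by 2.1 m

21 km/h ÷ 3.6 = 5.8333 m/s.
a = μg = 0.5 × 9.8 = 4.900 m/s².
Reaction distance = 5.8333 × 0.8 = 4.667 m.
Braking distance = v²/(2a) = 34.027 / 9.800 = 3.472 m.
Total stopping distance = 4.667 + 3.472 = 8.139 m, vs 6 m available — it cannot stop in time and overshoots by 8.139 − 6 = 2.139 m.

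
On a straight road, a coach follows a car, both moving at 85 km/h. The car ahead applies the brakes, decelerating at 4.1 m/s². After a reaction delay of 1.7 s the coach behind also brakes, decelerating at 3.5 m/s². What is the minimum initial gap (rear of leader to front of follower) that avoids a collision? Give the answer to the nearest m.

85 km/h ÷ 3.6 = 23.6111 m/s.
Leader travels v²/(2a_L) = 557.484 / 8.200 = 67.986 m before stopping.
Follower covers v·t_r = 23.6111 × 1.7 = 40.139 m while reacting, then v²/(2a_F) = 557.484 / 7.000 = 79.641 m while braking, for a total of 40.139 + 79.641 = 119.780 m.
Since a_F ≤ a_L and the follower starts braking later, the follower is never slower than the leader, so the closest approach is when both have stopped.
Minimum gap = 119.780 − 67.986 = 51.794 m.

Minimum gap ≈ 52 m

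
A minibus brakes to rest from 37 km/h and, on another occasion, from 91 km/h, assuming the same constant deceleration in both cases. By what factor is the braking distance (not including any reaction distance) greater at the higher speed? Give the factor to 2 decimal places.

Braking distance d = v²/(2a), so with a fixed, d ∝ v².
Factor = (91/37)² = 2.4595² = 6.0491.

Factor ≈ 6.05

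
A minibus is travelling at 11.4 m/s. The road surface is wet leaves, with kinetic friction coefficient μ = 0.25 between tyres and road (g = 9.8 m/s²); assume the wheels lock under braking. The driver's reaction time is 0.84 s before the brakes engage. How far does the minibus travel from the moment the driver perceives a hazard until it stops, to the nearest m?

Total stopping distance ≈ 36 m

a = μg = 0.25 × 9.8 = 2.450 m/s².
Reaction distance = v·t_r = 11.4000 × 0.84 = 9.576 m.
Braking distance = v²/(2a) = 11.4000² / (2 × 2.450) = 129.960 / 4.900 = 26.522 m.
Total = 9.576 + 26.522 = 36.098 m.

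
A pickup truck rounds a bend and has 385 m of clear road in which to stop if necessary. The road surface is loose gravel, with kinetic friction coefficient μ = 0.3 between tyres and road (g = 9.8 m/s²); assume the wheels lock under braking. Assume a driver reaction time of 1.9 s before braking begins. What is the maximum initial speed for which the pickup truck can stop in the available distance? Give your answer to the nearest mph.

Maximum speed ≈ 95 mph

a = μg = 0.3 × 9.8 = 2.940 m/s².
Stopping distance: v·t_r + v²/(2a) = 385 with t_r = 1.9 s and a = 2.940 m/s².
So v² + 11.172 v − 2263.80 = 0.
Positive root: v = −a·t_r + √((a·t_r)² + 2a·d) = −5.586 + √(31.203 + 2263.80) = 42.3202 m/s.
42.3202 m/s ÷ 0.44704 = 94.668 mph.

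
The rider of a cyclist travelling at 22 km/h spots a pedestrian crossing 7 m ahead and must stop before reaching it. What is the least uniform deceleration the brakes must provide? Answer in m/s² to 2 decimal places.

Required deceleration ≈ 2.67 m/s²

22 km/h ÷ 3.6 = 6.1111 m/s.
v² = 2a·d ⇒ a = v²/(2d) = 6.1111² / (2 × 7.000) = 37.346 / 14.000 = 2.6676 m/s².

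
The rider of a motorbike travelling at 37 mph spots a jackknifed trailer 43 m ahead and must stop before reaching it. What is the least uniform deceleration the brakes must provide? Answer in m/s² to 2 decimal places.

Required deceleration ≈ 3.18 m/s²

37 mph × 0.44704 = 16.5405 m/s.
v² = 2a·d ⇒ a = v²/(2d) = 16.5405² / (2 × 43.000) = 273.588 / 86.000 = 3.1813 m/s².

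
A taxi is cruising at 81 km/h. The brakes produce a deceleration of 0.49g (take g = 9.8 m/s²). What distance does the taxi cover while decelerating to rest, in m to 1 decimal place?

Braking distance ≈ 52.7 m

81 km/h ÷ 3.6 = 22.5000 m/s.
a = 0.49 × 9.8 = 4.802 m/s².
Braking distance = v²/(2a) = 22.5000² / (2 × 4.802) = 506.250 / 9.604 = 52.712 m.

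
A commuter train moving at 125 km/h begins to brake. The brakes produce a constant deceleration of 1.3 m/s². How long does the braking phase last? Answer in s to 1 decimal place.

Braking time ≈ 26.7 s

125 km/h ÷ 3.6 = 34.7222 m/s.
Braking time = v/a = 34.7222 / 1.300 = 26.709 s.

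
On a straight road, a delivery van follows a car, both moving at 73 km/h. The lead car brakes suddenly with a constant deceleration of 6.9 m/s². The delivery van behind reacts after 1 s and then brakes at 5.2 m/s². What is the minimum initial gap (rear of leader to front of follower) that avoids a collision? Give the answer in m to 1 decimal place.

73 km/h ÷ 3.6 = 20.2778 m/s.
Leader travels v²/(2a_L) = 411.189 / 13.800 = 29.796 m before stopping.
Follower covers v·t_r = 20.2778 × 1 = 20.278 m while reacting, then v²/(2a_F) = 411.189 / 10.400 = 39.537 m while braking, for a total of 20.278 + 39.537 = 59.815 m.
Since a_F ≤ a_L and the follower starts braking later, the follower is never slower than the leader, so the closest approach is when both have stopped.
Minimum gap = 59.815 − 29.796 = 30.019 m.

Minimum gap ≈ 30.0 m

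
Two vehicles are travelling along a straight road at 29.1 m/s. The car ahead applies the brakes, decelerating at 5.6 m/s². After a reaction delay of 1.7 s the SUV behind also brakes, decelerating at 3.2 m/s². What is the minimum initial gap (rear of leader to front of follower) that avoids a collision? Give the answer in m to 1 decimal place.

Minimum gap ≈ 106.2 m

Leader travels v²/(2a_L) = 846.810 / 11.200 = 75.608 m before stopping.
Follower covers v·t_r = 29.1000 × 1.7 = 49.470 m while reacting, then v²/(2a_F) = 846.810 / 6.400 = 132.314 m while braking, for a total of 49.470 + 132.314 = 181.784 m.
Since a_F ≤ a_L and the follower starts braking later, the follower is never slower than the leader, so the closest approach is when both have stopped.
Minimum gap = 181.784 − 75.608 = 106.176 m.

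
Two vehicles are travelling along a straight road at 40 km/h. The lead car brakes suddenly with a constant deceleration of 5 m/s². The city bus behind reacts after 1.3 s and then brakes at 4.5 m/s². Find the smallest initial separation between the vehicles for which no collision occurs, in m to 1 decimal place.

Minimum gap ≈ 15.8 m

40 km/h ÷ 3.6 = 11.1111 m/s.
Leader travels v²/(2a_L) = 123.457 / 10.000 = 12.346 m before stopping.
Follower covers v·t_r = 11.1111 × 1.3 = 14.444 m while reacting, then v²/(2a_F) = 123.457 / 9.000 = 13.717 m while braking, for a total of 14.444 + 13.717 = 28.161 m.
Since a_F ≤ a_L and the follower starts braking later, the follower is never slower than the leader, so the closest approach is when both have stopped.
Minimum gap = 28.161 − 12.346 = 15.815 m.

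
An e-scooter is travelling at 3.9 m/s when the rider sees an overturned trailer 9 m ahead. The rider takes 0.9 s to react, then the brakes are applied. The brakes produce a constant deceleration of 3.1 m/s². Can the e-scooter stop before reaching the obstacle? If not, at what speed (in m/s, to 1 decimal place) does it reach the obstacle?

Reaction distance = 3.9000 × 0.9 = 3.510 m.
Braking distance = v²/(2a) = 15.210 / 6.200 = 2.453 m.
Total stopping distance = 3.510 + 2.453 = 5.963 m, vs 9 m available — it stops with 9 − 5.963 = 3.037 m to spare.

Yes — it stops about 3.0 m short of the obstacle, so it never reaches it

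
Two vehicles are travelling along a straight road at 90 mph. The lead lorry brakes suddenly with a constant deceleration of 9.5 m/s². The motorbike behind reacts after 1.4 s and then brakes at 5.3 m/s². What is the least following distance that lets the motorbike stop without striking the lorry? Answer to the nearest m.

Minimum gap ≈ 124 m

90 mph × 0.44704 = 40.2336 m/s.
Leader travels v²/(2a_L) = 1618.743 / 19.000 = 85.197 m before stopping.
Follower covers v·t_r = 40.2336 × 1.4 = 56.327 m while reacting, then v²/(2a_F) = 1618.743 / 10.600 = 152.712 m while braking, for a total of 56.327 + 152.712 = 209.039 m.
Since a_F ≤ a_L and the follower starts braking later, the follower is never slower than the leader, so the closest approach is when both have stopped.
Minimum gap = 209.039 − 85.197 = 123.842 m.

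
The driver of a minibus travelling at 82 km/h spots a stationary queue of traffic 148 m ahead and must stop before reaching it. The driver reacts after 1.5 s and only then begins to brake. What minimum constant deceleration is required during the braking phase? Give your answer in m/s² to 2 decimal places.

82 km/h ÷ 3.6 = 22.7778 m/s.
Distance covered during reaction = 22.7778 × 1.5 = 34.167 m.
Distance available for braking: 148 − 34.167 = 113.833 m.
v² = 2a·d ⇒ a = v²/(2d) = 22.7778² / (2 × 113.833) = 518.828 / 227.666 = 2.2789 m/s².

Required deceleration ≈ 2.28 m/s²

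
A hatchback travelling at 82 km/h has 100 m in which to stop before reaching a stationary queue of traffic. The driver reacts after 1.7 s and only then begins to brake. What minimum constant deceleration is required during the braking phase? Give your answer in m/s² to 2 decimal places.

Required deceleration ≈ 4.23 m/s²

82 km/h ÷ 3.6 = 22.7778 m/s.
Distance covered during reaction = 22.7778 × 1.7 = 38.722 m.
Distance available for braking: 100 − 38.722 = 61.278 m.
v² = 2a·d ⇒ a = v²/(2d) = 22.7778² / (2 × 61.278) = 518.828 / 122.556 = 4.2334 m/s².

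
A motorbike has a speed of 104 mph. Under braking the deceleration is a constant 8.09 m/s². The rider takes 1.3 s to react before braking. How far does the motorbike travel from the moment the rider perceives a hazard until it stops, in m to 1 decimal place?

Total stopping distance ≈ 194.0 m

104 mph × 0.44704 = 46.4922 m/s.
Reaction distance = v·t_r = 46.4922 × 1.3 = 60.440 m.
Braking distance = v²/(2a) = 46.4922² / (2 × 8.090) = 2161.525 / 16.180 = 133.592 m.
Total = 60.440 + 133.592 = 194.032 m.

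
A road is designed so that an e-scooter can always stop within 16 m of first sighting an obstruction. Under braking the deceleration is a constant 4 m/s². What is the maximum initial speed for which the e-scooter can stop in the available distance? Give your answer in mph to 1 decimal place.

v²/(2a) = d ⇒ v = √(2 × 4.000 × 16) = √128.00 = 11.3137 m/s.
11.3137 m/s ÷ 0.44704 = 25.308 mph.

Maximum speed ≈ 25.3 mph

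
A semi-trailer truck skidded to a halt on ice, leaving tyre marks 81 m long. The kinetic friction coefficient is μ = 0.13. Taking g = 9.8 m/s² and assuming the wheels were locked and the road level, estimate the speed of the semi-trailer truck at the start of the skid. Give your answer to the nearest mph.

Deceleration a = μg = 0.13 × 9.8 = 1.274 m/s².
v = √(2a·d) = √(2 × 1.274 × 81) = √206.388 = 14.3662 m/s.
= 14.3662 ÷ 0.44704 = 32.136 mph.

Initial speed ≈ 32 mph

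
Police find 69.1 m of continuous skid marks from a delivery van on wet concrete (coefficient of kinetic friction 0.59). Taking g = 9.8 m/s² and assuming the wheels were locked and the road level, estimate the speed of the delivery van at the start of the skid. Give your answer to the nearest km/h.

Initial speed ≈ 102 km/h

Deceleration a = μg = 0.59 × 9.8 = 5.782 m/s².
v = √(2a·d) = √(2 × 5.782 × 69.1) = √799.072 = 28.2679 m/s.
= 28.2679 × 3.6 = 101.764 km/h.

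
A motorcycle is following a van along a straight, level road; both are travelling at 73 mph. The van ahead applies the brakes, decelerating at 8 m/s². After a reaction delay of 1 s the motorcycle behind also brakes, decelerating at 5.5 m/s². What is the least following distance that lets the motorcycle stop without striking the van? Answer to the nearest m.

Minimum gap ≈ 63 m

73 mph × 0.44704 = 32.6339 m/s.
Leader travels v²/(2a_L) = 1064.971 / 16.000 = 66.561 m before stopping.
Follower covers v·t_r = 32.6339 × 1 = 32.634 m while reacting, then v²/(2a_F) = 1064.971 / 11.000 = 96.816 m while braking, for a total of 32.634 + 96.816 = 129.450 m.
Since a_F ≤ a_L and the follower starts braking later, the follower is never slower than the leader, so the closest approach is when both have stopped.
Minimum gap = 129.450 − 66.561 = 62.889 m.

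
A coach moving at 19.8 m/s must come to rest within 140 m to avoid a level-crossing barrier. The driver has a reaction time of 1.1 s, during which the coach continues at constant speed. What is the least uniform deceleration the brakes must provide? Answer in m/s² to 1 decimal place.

Distance covered during reaction = 19.8000 × 1.1 = 21.780 m.
Distance available for braking: 140 − 21.780 = 118.220 m.
v² = 2a·d ⇒ a = v²/(2d) = 19.8000² / (2 × 118.220) = 392.040 / 236.440 = 1.6581 m/s².

Required deceleration ≈ 1.7 m/s²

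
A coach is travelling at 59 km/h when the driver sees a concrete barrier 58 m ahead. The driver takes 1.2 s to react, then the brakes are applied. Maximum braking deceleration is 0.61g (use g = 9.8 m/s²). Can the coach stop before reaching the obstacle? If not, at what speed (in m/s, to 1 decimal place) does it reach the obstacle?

Yes — it stops about 15.9 m short of the obstacle, so it never reaches it

59 km/h ÷ 3.6 = 16.3889 m/s.
a = 0.61 × 9.8 = 5.978 m/s².
Reaction distance = 16.3889 × 1.2 = 19.667 m.
Braking distance = v²/(2a) = 268.596 / 11.956 = 22.465 m.
Total stopping distance = 19.667 + 22.465 = 42.132 m, vs 58 m available — it stops with 58 − 42.132 = 15.868 m to spare.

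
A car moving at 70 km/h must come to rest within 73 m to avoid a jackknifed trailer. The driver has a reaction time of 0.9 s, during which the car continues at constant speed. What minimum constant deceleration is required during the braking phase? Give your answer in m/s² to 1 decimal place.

Required deceleration ≈ 3.4 m/s²

70 km/h ÷ 3.6 = 19.4444 m/s.
Distance covered during reaction = 19.4444 × 0.9 = 17.500 m.
Distance available for braking: 73 − 17.500 = 55.500 m.
v² = 2a·d ⇒ a = v²/(2d) = 19.4444² / (2 × 55.500) = 378.085 / 111.000 = 3.4062 m/s².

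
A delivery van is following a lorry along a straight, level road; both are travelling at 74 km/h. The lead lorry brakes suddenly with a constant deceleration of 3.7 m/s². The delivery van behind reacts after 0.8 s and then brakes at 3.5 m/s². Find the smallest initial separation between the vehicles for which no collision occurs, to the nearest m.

74 km/h ÷ 3.6 = 20.5556 m/s.
Leader travels v²/(2a_L) = 422.533 / 7.400 = 57.099 m before stopping.
Follower covers v·t_r = 20.5556 × 0.8 = 16.444 m while reacting, then v²/(2a_F) = 422.533 / 7.000 = 60.362 m while braking, for a total of 16.444 + 60.362 = 76.806 m.
Since a_F ≤ a_L and the follower starts braking later, the follower is never slower than the leader, so the closest approach is when both have stopped.
Minimum gap = 76.806 − 57.099 = 19.707 m.

Minimum gap ≈ 20 m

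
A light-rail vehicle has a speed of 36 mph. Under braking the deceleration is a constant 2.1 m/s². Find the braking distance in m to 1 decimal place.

Braking distance ≈ 61.7 m

36 mph × 0.44704 = 16.0934 m/s.
Braking distance = v²/(2a) = 16.0934² / (2 × 2.100) = 258.998 / 4.200 = 61.666 m.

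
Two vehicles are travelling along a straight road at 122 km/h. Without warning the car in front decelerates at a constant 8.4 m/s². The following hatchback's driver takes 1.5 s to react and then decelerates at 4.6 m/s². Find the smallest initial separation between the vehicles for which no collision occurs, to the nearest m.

122 km/h ÷ 3.6 = 33.8889 m/s.
Leader travels v²/(2a_L) = 1148.458 / 16.800 = 68.361 m before stopping.
Follower covers v·t_r = 33.8889 × 1.5 = 50.833 m while reacting, then v²/(2a_F) = 1148.458 / 9.200 = 124.832 m while braking, for a total of 50.833 + 124.832 = 175.665 m.
Since a_F ≤ a_L and the follower starts braking later, the follower is never slower than the leader, so the closest approach is when both have stopped.
Minimum gap = 175.665 − 68.361 = 107.304 m.

Minimum gap ≈ 107 m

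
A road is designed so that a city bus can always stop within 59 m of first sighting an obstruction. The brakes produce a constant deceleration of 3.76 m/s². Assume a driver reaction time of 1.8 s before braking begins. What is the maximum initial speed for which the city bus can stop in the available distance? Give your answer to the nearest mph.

Maximum speed ≈ 34 mph

Stopping distance: v·t_r + v²/(2a) = 59 with t_r = 1.8 s and a = 3.760 m/s².
So v² + 13.536 v − 443.68 = 0.
Positive root: v = −a·t_r + √((a·t_r)² + 2a·d) = −6.768 + √(45.806 + 443.68) = 15.3563 m/s.
15.3563 m/s ÷ 0.44704 = 34.351 mph.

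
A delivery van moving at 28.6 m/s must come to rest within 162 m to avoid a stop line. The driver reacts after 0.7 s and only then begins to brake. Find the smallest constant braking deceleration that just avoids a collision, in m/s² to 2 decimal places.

Distance covered during reaction = 28.6000 × 0.7 = 20.020 m.
Distance available for braking: 162 − 20.020 = 141.980 m.
v² = 2a·d ⇒ a = v²/(2d) = 28.6000² / (2 × 141.980) = 817.960 / 283.960 = 2.8805 m/s².

Required deceleration ≈ 2.88 m/s²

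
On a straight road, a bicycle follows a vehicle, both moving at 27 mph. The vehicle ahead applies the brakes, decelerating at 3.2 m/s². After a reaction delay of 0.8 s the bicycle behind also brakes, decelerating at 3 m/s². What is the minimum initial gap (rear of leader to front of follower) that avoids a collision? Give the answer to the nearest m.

27 mph × 0.44704 = 12.0701 m/s.
Leader travels v²/(2a_L) = 145.687 / 6.400 = 22.764 m before stopping.
Follower covers v·t_r = 12.0701 × 0.8 = 9.656 m while reacting, then v²/(2a_F) = 145.687 / 6.000 = 24.281 m while braking, for a total of 9.656 + 24.281 = 33.937 m.
Since a_F ≤ a_L and the follower starts braking later, the follower is never slower than the leader, so the closest approach is when both have stopped.
Minimum gap = 33.937 − 22.764 = 11.173 m.

Minimum gap ≈ 11 m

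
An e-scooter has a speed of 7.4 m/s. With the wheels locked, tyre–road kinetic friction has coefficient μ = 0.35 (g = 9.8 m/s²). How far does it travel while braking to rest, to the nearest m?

Braking distance ≈ 8 m

a = μg = 0.35 × 9.8 = 3.430 m/s².
Braking distance = v²/(2a) = 7.4000² / (2 × 3.430) = 54.760 / 6.860 = 7.983 m.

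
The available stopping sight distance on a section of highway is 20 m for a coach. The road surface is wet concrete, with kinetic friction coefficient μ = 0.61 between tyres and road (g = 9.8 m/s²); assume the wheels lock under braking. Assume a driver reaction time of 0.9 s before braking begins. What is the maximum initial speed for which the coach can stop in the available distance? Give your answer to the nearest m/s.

Maximum speed ≈ 11 m/s

a = μg = 0.61 × 9.8 = 5.978 m/s².
Stopping distance: v·t_r + v²/(2a) = 20 with t_r = 0.9 s and a = 5.978 m/s².
So v² + 10.760 v − 239.12 = 0.
Positive root: v = −a·t_r + √((a·t_r)² + 2a·d) = −5.380 + √(28.944 + 239.12) = 10.9927 m/s.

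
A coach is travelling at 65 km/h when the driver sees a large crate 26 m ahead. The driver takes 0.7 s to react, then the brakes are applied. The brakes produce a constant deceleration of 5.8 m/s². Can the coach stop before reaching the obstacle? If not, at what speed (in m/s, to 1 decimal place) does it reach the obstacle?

65 km/h ÷ 3.6 = 18.0556 m/s.
Reaction distance = 18.0556 × 0.7 = 12.639 m.
Braking distance needed to stop: v²/(2a) = 326.005 / 11.600 = 28.104 m, so total needed = 12.639 + 28.104 = 40.743 m > 26 m — it cannot stop.
Distance remaining when braking begins: 26 − 12.639 = 13.361 m.
v² = v₀² − 2a·d = 326.005 − 2 × 5.800 × 13.361 = 171.017 m²/s².
v = √171.017 = 13.077 m/s.

No — it strikes the obstacle at 13.1 m/s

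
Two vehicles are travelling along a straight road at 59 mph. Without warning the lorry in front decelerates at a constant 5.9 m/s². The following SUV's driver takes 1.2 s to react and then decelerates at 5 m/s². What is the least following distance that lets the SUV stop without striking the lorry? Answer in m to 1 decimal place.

Minimum gap ≈ 42.3 m

59 mph × 0.44704 = 26.3754 m/s.
Leader travels v²/(2a_L) = 695.662 / 11.800 = 58.954 m before stopping.
Follower covers v·t_r = 26.3754 × 1.2 = 31.650 m while reacting, then v²/(2a_F) = 695.662 / 10.000 = 69.566 m while braking, for a total of 31.650 + 69.566 = 101.216 m.
Since a_F ≤ a_L and the follower starts braking later, the follower is never slower than the leader, so the closest approach is when both have stopped.
Minimum gap = 101.216 − 58.954 = 42.262 m.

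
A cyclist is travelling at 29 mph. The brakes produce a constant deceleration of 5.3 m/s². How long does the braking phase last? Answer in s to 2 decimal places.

29 mph × 0.44704 = 12.9642 m/s.
Braking time = v/a = 12.9642 / 5.300 = 2.446 s.

Braking time ≈ 2.45 s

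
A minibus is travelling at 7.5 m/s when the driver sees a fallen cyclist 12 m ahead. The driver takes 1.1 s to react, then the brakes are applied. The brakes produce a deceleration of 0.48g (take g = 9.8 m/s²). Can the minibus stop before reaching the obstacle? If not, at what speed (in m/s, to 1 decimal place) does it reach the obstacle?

No — it strikes the obstacle at 4.6 m/s

a = 0.48 × 9.8 = 4.704 m/s².
Reaction distance = 7.5000 × 1.1 = 8.250 m.
Braking distance needed to stop: v²/(2a) = 56.250 / 9.408 = 5.979 m, so total needed = 8.250 + 5.979 = 14.229 m > 12 m — it cannot stop.
Distance remaining when braking begins: 12 − 8.250 = 3.750 m.
v² = v₀² − 2a·d = 56.250 − 2 × 4.704 × 3.750 = 20.970 m²/s².
v = √20.970 = 4.579 m/s.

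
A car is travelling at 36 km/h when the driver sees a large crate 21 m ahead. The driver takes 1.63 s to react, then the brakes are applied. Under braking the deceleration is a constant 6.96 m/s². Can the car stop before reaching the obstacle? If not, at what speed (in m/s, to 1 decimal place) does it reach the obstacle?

36 km/h ÷ 3.6 = 10.0000 m/s.
Reaction distance = 10.0000 × 1.63 = 16.300 m.
Braking distance needed to stop: v²/(2a) = 100.000 / 13.920 = 7.184 m, so total needed = 16.300 + 7.184 = 23.484 m > 21 m — it cannot stop.
Distance remaining when braking begins: 21 − 16.300 = 4.700 m.
v² = v₀² − 2a·d = 100.000 − 2 × 6.960 × 4.700 = 34.576 m²/s².
v = √34.576 = 5.880 m/s.

No — it strikes the obstacle at 5.9 m/s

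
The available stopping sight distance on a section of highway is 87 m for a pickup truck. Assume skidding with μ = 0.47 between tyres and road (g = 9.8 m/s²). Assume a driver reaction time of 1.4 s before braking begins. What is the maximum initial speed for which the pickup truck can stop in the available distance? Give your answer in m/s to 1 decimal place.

a = μg = 0.47 × 9.8 = 4.606 m/s².
Stopping distance: v·t_r + v²/(2a) = 87 with t_r = 1.4 s and a = 4.606 m/s².
So v² + 12.897 v − 801.44 = 0.
Positive root: v = −a·t_r + √((a·t_r)² + 2a·d) = −6.448 + √(41.577 + 801.44) = 22.5868 m/s.

Maximum speed ≈ 22.6 m/s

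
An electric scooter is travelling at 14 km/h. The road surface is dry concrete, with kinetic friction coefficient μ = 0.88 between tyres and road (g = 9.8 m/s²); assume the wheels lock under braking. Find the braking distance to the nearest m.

Braking distance ≈ 1 m

14 km/h ÷ 3.6 = 3.8889 m/s.
a = μg = 0.88 × 9.8 = 8.624 m/s².
Braking distance = v²/(2a) = 3.8889² / (2 × 8.624) = 15.124 / 17.248 = 0.877 m.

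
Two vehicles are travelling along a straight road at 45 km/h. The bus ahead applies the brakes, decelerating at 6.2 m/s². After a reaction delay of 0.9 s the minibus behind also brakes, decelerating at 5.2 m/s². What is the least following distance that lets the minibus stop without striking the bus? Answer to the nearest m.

45 km/h ÷ 3.6 = 12.5000 m/s.
Leader travels v²/(2a_L) = 156.250 / 12.400 = 12.601 m before stopping.
Follower covers v·t_r = 12.5000 × 0.9 = 11.250 m while reacting, then v²/(2a_F) = 156.250 / 10.400 = 15.024 m while braking, for a total of 11.250 + 15.024 = 26.274 m.
Since a_F ≤ a_L and the follower starts braking later, the follower is never slower than the leader, so the closest approach is when both have stopped.
Minimum gap = 26.274 − 12.601 = 13.673 m.

Minimum gap ≈ 14 m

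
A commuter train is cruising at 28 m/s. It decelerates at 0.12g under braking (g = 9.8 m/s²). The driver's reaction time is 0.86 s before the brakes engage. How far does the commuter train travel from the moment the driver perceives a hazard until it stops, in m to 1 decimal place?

Total stopping distance ≈ 357.4 m

a = 0.12 × 9.8 = 1.176 m/s².
Reaction distance = v·t_r = 28.0000 × 0.86 = 24.080 m.
Braking distance = v²/(2a) = 28.0000² / (2 × 1.176) = 784.000 / 2.352 = 333.333 m.
Total = 24.080 + 333.333 = 357.413 m.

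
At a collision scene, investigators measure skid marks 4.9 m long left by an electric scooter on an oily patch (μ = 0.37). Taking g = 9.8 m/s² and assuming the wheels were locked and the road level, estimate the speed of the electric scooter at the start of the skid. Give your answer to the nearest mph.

Initial speed ≈ 13 mph

Deceleration a = μg = 0.37 × 9.8 = 3.626 m/s².
v = √(2a·d) = √(2 × 3.626 × 4.9) = √35.535 = 5.9611 m/s.
= 5.9611 ÷ 0.44704 = 13.335 mph.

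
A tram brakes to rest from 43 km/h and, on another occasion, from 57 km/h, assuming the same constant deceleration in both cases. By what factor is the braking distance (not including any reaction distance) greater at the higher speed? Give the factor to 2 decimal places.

Braking distance d = v²/(2a), so with a fixed, d ∝ v².
Factor = (57/43)² = 1.3256² = 1.7572.

Factor ≈ 1.76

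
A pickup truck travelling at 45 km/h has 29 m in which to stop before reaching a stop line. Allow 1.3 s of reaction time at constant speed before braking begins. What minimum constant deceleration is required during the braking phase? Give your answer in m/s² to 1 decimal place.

Required deceleration ≈ 6.1 m/s²

45 km/h ÷ 3.6 = 12.5000 m/s.
Distance covered during reaction = 12.5000 × 1.3 = 16.250 m.
Distance available for braking: 29 − 16.250 = 12.750 m.
v² = 2a·d ⇒ a = v²/(2d) = 12.5000² / (2 × 12.750) = 156.250 / 25.500 = 6.1275 m/s².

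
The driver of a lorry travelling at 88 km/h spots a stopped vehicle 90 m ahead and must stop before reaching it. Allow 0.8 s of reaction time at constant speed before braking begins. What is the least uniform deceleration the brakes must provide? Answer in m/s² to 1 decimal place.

Required deceleration ≈ 4.2 m/s²

88 km/h ÷ 3.6 = 24.4444 m/s.
Distance covered during reaction = 24.4444 × 0.8 = 19.556 m.
Distance available for braking: 90 − 19.556 = 70.444 m.
v² = 2a·d ⇒ a = v²/(2d) = 24.4444² / (2 × 70.444) = 597.529 / 140.888 = 4.2412 m/s².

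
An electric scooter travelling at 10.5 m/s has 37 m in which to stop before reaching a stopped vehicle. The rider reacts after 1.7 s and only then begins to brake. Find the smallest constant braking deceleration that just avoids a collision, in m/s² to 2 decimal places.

Required deceleration ≈ 2.88 m/s²

Distance covered during reaction = 10.5000 × 1.7 = 17.850 m.
Distance available for braking: 37 − 17.850 = 19.150 m.
v² = 2a·d ⇒ a = v²/(2d) = 10.5000² / (2 × 19.150) = 110.250 / 38.300 = 2.8786 m/s².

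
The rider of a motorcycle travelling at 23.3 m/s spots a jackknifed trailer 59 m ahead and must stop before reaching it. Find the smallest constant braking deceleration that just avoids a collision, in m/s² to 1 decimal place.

Required deceleration ≈ 4.6 m/s²

v² = 2a·d ⇒ a = v²/(2d) = 23.3000² / (2 × 59.000) = 542.890 / 118.000 = 4.6008 m/s².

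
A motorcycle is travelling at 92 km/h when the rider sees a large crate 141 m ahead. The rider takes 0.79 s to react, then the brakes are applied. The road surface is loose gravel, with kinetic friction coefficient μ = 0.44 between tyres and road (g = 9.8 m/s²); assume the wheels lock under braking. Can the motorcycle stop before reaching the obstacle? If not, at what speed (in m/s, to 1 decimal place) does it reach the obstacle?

92 km/h ÷ 3.6 = 25.5556 m/s.
a = μg = 0.44 × 9.8 = 4.312 m/s².
Reaction distance = 25.5556 × 0.79 = 20.189 m.
Braking distance = v²/(2a) = 653.089 / 8.624 = 75.729 m.
Total stopping distance = 20.189 + 75.729 = 95.918 m, vs 141 m available — it stops with 141 − 95.918 = 45.082 m to spare.

Yes — it stops about 45.1 m short of the obstacle, so it never reaches it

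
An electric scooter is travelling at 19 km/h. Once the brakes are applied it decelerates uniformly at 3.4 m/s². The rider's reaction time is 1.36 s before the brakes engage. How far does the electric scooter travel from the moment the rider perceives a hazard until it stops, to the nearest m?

19 km/h ÷ 3.6 = 5.2778 m/s.
Reaction distance = v·t_r = 5.2778 × 1.36 = 7.178 m.
Braking distance = v²/(2a) = 5.2778² / (2 × 3.400) = 27.855 / 6.800 = 4.096 m.
Total = 7.178 + 4.096 = 11.274 m.

Total stopping distance ≈ 11 m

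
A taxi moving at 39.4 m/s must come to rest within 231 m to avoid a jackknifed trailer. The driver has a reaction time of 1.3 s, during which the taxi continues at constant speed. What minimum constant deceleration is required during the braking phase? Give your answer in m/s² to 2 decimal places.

Required deceleration ≈ 4.32 m/s²

Distance covered during reaction = 39.4000 × 1.3 = 51.220 m.
Distance available for braking: 231 − 51.220 = 179.780 m.
v² = 2a·d ⇒ a = v²/(2d) = 39.4000² / (2 × 179.780) = 1552.360 / 359.560 = 4.3174 m/s².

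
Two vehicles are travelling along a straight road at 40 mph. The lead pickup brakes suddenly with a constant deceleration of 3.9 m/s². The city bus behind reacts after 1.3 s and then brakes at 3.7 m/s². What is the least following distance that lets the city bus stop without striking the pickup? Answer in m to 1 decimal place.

40 mph × 0.44704 = 17.8816 m/s.
Leader travels v²/(2a_L) = 319.752 / 7.800 = 40.994 m before stopping.
Follower covers v·t_r = 17.8816 × 1.3 = 23.246 m while reacting, then v²/(2a_F) = 319.752 / 7.400 = 43.210 m while braking, for a total of 23.246 + 43.210 = 66.456 m.
Since a_F ≤ a_L and the follower starts braking later, the follower is never slower than the leader, so the closest approach is when both have stopped.
Minimum gap = 66.456 − 40.994 = 25.462 m.

Minimum gap ≈ 25.5 m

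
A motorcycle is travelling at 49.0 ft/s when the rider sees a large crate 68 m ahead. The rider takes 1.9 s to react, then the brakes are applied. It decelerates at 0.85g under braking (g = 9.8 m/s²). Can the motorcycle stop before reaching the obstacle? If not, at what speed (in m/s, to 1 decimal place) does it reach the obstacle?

49 ft/s × 0.3048 = 14.9352 m/s.
a = 0.85 × 9.8 = 8.330 m/s².
Reaction distance = 14.9352 × 1.9 = 28.377 m.
Braking distance = v²/(2a) = 223.060 / 16.660 = 13.389 m.
Total stopping distance = 28.377 + 13.389 = 41.766 m, vs 68 m available — it stops with 68 − 41.766 = 26.234 m to spare.

Yes — it stops about 26.2 m short of the obstacle, so it never reaches it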